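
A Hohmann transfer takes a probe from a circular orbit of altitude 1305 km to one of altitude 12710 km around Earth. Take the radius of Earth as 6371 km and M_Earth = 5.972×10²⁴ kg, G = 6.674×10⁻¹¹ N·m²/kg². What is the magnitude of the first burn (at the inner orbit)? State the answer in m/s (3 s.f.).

μ = GM = 6.674×10⁻¹¹ × 5.972×10²⁴ = 3.986×10¹⁴ m³/s².
r₁ = 6371 + 1305 = 7676.0 km = 7.6760×10⁶ m.
r₂ = 6371 + 12710 = 19081 km = 1.9081×10⁷ m.
Transfer ellipse a_t = (r₁ + r₂)/2 = 1.338×10⁷ m.
At r₁: circular v_c1 = √(μ/r₁) = 7206 m/s; transfer-perigee v_p = √[μ(2/r₁ − 1/a_t)] = 8606 m/s.
Δv₁ = v_p − v_c1 = 1400 m/s.

Δv ≈ 1400 m/s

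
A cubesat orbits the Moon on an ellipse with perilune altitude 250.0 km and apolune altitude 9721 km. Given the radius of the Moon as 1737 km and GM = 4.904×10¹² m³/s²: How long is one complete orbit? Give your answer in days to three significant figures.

r_p = 1737 + 250.0 = 1987.0 km = 1.9870×10⁶ m.
r_a = 1737 + 9721 = 11458 km = 1.1458×10⁷ m.
Semi-major axis a = (r_p + r_a)/2 = (1987.0 + 11458)/2 = 6722.5 km = 6.722×10⁶ m.
By Kepler's third law T = 2π√(a³/μ) = 2π × 7.871×10³ = 4.945×10⁴ s.
= 0.5724 days.

T ≈ 0.572 days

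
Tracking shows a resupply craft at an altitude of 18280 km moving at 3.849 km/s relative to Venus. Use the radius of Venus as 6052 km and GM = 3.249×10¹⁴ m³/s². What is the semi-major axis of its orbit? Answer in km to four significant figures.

a ≈ 27320 km

r = 6052 + 18280 = 24332 km = 2.433×10⁷ m.
Vis-viva rearranged: 1/a = 2/r − v²/μ = 8.220×10⁻⁸ − 4.560×10⁻⁸ = 3.660×10⁻⁸ m⁻¹.
a = 2.732×10⁷ m = 27324 km.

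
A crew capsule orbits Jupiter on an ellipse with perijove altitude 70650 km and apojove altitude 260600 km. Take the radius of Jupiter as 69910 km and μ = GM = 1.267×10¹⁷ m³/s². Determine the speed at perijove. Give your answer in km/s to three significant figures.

r_p = 69910 + 70650 = 140560 km = 1.4056×10⁸ m.
r_a = 69910 + 260600 = 330510 km = 3.3051×10⁸ m.
Semi-major axis a = (r_p + r_a)/2 = 2.3554×10⁵ km = 2.355×10⁸ m.
Vis-viva: v² = μ(2/r − 1/a) = 1.267×10¹⁷ × (1.423×10⁻⁸ − 4.246×10⁻⁹) = 1.265×10⁹ m²/s².
v = 35560 m/s = 35.56 km/s.

v ≈ 35.6 km/s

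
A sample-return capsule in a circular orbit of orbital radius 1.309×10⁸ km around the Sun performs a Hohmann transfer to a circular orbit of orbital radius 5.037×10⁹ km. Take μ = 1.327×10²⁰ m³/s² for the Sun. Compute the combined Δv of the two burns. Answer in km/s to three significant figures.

Δv_total ≈ 16.6 km/s

r₁ = 1.309×10⁸ km = 1.309×10¹¹ m.
r₂ = 5.037×10⁹ km = 5.037×10¹² m.
Transfer ellipse a_t = (r₁ + r₂)/2 = 2.584×10¹² m.
At r₁: circular v_c1 = √(μ/r₁) = 31840 m/s; transfer-perihelion v_p = √[μ(2/r₁ − 1/a_t)] = 44450 m/s.
Δv₁ = v_p − v_c1 = 12610 m/s.
At r₂: circular v_c2 = √(μ/r₂) = 5133 m/s; transfer-aphelion v_a = √[μ(2/r₂ − 1/a_t)] = 1155 m/s.
Δv₂ = v_c2 − v_a = 3977 m/s.
Total Δv = Δv₁ + Δv₂ = 16590 m/s = 16.59 km/s.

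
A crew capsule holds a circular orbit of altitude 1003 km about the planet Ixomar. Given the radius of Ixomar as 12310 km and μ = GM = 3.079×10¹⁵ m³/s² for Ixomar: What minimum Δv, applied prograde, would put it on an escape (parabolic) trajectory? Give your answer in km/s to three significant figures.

Δv ≈ 6.30 km/s

r = 12310 + 1003 = 13313 km = 1.3313×10⁷ m.
Circular speed v_c = √(μ/r) = 15210 m/s.
Escape speed v_esc = √(2μ/r) = √2 × v_c = 21510 m/s.
Δv = v_esc − v_c = 6299 m/s = 6.299 km/s.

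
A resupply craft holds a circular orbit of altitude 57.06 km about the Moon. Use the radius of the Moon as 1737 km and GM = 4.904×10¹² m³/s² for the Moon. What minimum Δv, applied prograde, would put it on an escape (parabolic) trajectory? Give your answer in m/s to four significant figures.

Δv ≈ 684.8 m/s

r = 1737 + 57.06 = 1794.1 km = 1.7941×10⁶ m.
Circular speed v_c = √(μ/r) = 1653 m/s.
Escape speed v_esc = √(2μ/r) = √2 × v_c = 2338 m/s.
Δv = v_esc − v_c = 684.8 m/s.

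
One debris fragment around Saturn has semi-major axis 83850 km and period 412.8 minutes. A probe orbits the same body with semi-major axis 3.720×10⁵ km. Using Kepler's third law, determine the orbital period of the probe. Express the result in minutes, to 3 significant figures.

Kepler's third law: T² ∝ a³, so T₂ = T₁ (a₂/a₁)^(3/2).
a₂/a₁ = 4.436, (a₂/a₁)^(3/2) = 9.345.
T₂ = 412.8 × 9.345 = 3857 minutes.

T₂ ≈ 3860 minutes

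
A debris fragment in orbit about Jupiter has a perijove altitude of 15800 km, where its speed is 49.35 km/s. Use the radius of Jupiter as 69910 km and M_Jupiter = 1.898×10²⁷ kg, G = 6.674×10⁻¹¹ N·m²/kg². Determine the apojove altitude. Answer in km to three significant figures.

apojove altitude ≈ 3.31×10⁵ km

μ = GM = 6.674×10⁻¹¹ × 1.898×10²⁷ = 1.267×10¹⁷ m³/s².
r_p = 69910 + 15800 = 85710 km = 8.571×10⁷ m.
Specific energy ε = v²/2 − μ/r = -2.602×10⁸ J/kg, so a = −μ/(2ε) = 2.434×10⁸ m.
The apsides satisfy r_p + r_a = 2a, so the apojove radius is 2a − r_p = 4.011×10⁸ m = 4.0110×10⁵ km.
Apojove altitude = 4.0110×10⁵ − 69910 = 3.3119×10⁵ km.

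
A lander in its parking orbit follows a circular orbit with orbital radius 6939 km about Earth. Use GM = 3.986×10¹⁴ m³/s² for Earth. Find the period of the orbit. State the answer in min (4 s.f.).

r = 6939 km = 6.939×10⁶ m.
Kepler's third law: T = 2π√(r³/μ) = 2π√((6.939×10⁶)³ / 3.986×10¹⁴).
r³/μ = 8.382×10⁵ s², so T = 2π × 9.155×10² = 5.752×10³ s.
Converting: 5.752×10³ s ÷ 60.00 = 95.87 min.

T ≈ 95.87 min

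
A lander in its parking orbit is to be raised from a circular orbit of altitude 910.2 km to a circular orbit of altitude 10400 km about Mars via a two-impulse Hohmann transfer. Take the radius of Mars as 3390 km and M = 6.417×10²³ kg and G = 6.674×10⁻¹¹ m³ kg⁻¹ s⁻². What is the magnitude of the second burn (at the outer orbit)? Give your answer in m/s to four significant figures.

μ = GM = 6.674×10⁻¹¹ × 6.417×10²³ = 4.283×10¹³ m³/s².
r₁ = 3390 + 910.2 = 4300.2 km = 4.3002×10⁶ m.
r₂ = 3390 + 10400 = 13790 km = 1.3790×10⁷ m.
Transfer ellipse a_t = (r₁ + r₂)/2 = 9.045×10⁶ m.
At r₁: circular v_c1 = √(μ/r₁) = 3156 m/s; transfer-periapsis v_p = √[μ(2/r₁ − 1/a_t)] = 3897 m/s.
At r₂: circular v_c2 = √(μ/r₂) = 1762 m/s; transfer-apoapsis v_a = √[μ(2/r₂ − 1/a_t)] = 1215 m/s.
Δv₂ = v_c2 − v_a = 547.2 m/s.

Δv ≈ 547.2 m/s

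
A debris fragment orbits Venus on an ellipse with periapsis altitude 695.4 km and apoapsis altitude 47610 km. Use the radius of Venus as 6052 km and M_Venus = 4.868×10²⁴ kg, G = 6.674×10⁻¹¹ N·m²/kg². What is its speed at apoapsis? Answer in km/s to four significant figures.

μ = GM = 6.674×10⁻¹¹ × 4.868×10²⁴ = 3.249×10¹⁴ m³/s².
r_p = 6052 + 695.4 = 6747.4 km = 6.7474×10⁶ m.
r_a = 6052 + 47610 = 53662 km = 5.3662×10⁷ m.
Semi-major axis a = (r_p + r_a)/2 = 30205 km = 3.020×10⁷ m.
Vis-viva: v² = μ(2/r − 1/a) = 3.249×10¹⁴ × (3.727×10⁻⁸ − 3.311×10⁻⁸) = 1.352×10⁶ m²/s².
v = 1163 m/s = 1.163 km/s.

v ≈ 1.163 km/s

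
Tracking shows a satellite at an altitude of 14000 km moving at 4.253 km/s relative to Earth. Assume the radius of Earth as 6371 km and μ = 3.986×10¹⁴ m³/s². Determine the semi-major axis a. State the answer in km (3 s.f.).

r = 6371 + 14000 = 20371 km = 2.037×10⁷ m.
Specific orbital energy ε = v²/2 − μ/r = (4253)²/2 − 3.986×10¹⁴/2.037×10⁷ = -1.052×10⁷ J/kg.
Since ε = −μ/(2a), a = −μ/(2ε) = 1.894×10⁷ m = 18939 km.

a ≈ 18900 km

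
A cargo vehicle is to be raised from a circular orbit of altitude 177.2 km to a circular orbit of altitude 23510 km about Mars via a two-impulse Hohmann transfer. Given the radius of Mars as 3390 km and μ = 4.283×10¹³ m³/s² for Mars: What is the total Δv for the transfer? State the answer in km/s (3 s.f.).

Δv_total ≈ 1.79 km/s

r₁ = 3390 + 177.2 = 3567.2 km = 3.5672×10⁶ m.
r₂ = 3390 + 23510 = 26900 km = 2.6900×10⁷ m.
Transfer ellipse a_t = (r₁ + r₂)/2 = 1.523×10⁷ m.
At r₁: circular v_c1 = √(μ/r₁) = 3465 m/s; transfer-periapsis v_p = √[μ(2/r₁ − 1/a_t)] = 4605 m/s.
Δv₁ = v_p − v_c1 = 1139 m/s.
At r₂: circular v_c2 = √(μ/r₂) = 1262 m/s; transfer-apoapsis v_a = √[μ(2/r₂ − 1/a_t)] = 610.6 m/s.
Δv₂ = v_c2 − v_a = 651.2 m/s.
Total Δv = Δv₁ + Δv₂ = 1791 m/s = 1.791 km/s.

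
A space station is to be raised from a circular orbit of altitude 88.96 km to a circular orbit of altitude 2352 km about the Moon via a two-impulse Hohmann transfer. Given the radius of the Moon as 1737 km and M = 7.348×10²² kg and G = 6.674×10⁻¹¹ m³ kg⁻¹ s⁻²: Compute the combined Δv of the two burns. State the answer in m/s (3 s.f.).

μ = GM = 6.674×10⁻¹¹ × 7.348×10²² = 4.904×10¹² m³/s².
r₁ = 1737 + 88.96 = 1826.0 km = 1.8260×10⁶ m.
r₂ = 1737 + 2352 = 4089.0 km = 4.0890×10⁶ m.
Transfer ellipse a_t = (r₁ + r₂)/2 = 2.957×10⁶ m.
At r₁: circular v_c1 = √(μ/r₁) = 1639 m/s; transfer-perilune v_p = √[μ(2/r₁ − 1/a_t)] = 1927 m/s.
Δv₁ = v_p − v_c1 = 288.2 m/s.
At r₂: circular v_c2 = √(μ/r₂) = 1095 m/s; transfer-apolune v_a = √[μ(2/r₂ − 1/a_t)] = 860.5 m/s.
Δv₂ = v_c2 − v_a = 234.6 m/s.
Total Δv = Δv₁ + Δv₂ = 522.8 m/s.

Δv_total ≈ 523 m/s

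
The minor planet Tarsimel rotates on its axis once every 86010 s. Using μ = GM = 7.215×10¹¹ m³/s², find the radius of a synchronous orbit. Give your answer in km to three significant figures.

A synchronous orbit has period T, so by Kepler's third law a = (μT²/4π²)^(1/3).
μT²/4π² = 7.215×10¹¹ × (8.601×10⁴)² / 39.48 = 1.352×10²⁰ m³.
a = 5.132×10⁶ m = 5132.5 km.

r_sync ≈ 5130 km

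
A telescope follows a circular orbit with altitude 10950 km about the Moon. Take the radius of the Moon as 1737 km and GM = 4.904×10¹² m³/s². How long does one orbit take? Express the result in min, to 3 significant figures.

r = 1737 + 10950 = 12687 km = 1.2687×10⁷ m.
Kepler's third law: T = 2π√(r³/μ) = 2π√((1.269×10⁷)³ / 4.904×10¹²).
r³/μ = 4.164×10⁸ s², so T = 2π × 2.041×10⁴ = 1.282×10⁵ s.
Converting: 1.282×10⁵ s ÷ 60.00 = 2137 min.

T ≈ 2140 min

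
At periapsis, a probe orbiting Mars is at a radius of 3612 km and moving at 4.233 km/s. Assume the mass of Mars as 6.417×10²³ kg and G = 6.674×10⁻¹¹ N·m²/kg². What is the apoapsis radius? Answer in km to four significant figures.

apoapsis radius ≈ 11170 km

μ = GM = 6.674×10⁻¹¹ × 6.417×10²³ = 4.283×10¹³ m³/s².
r_p = 3.612×10⁶ m.
Specific energy ε = v²/2 − μ/r = -2.898×10⁶ J/kg, so a = −μ/(2ε) = 7.390×10⁶ m.
The apsides satisfy r_p + r_a = 2a, so the apoapsis radius is 2a − r_p = 1.117×10⁷ m = 11167 km.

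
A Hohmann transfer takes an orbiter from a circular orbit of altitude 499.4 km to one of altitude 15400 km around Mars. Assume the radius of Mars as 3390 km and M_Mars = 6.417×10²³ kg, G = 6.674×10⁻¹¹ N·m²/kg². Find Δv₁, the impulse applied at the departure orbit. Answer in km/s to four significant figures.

Δv ≈ 0.9532 km/s

μ = GM = 6.674×10⁻¹¹ × 6.417×10²³ = 4.283×10¹³ m³/s².
r₁ = 3390 + 499.4 = 3889.4 km = 3.8894×10⁶ m.
r₂ = 3390 + 15400 = 18790 km = 1.8790×10⁷ m.
Transfer ellipse a_t = (r₁ + r₂)/2 = 1.134×10⁷ m.
At r₁: circular v_c1 = √(μ/r₁) = 3318 m/s; transfer-periapsis v_p = √[μ(2/r₁ − 1/a_t)] = 4272 m/s.
Δv₁ = v_p − v_c1 = 953.2 m/s.
= 0.9532 km/s.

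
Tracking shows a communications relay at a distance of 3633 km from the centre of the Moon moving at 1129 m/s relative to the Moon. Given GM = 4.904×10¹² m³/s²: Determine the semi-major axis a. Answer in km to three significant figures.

a ≈ 3440 km

r = 3.633×10⁶ m.
Specific orbital energy ε = v²/2 − μ/r = (1129)²/2 − 4.904×10¹²/3.633×10⁶ = -7.125×10⁵ J/kg.
Since ε = −μ/(2a), a = −μ/(2ε) = 3.441×10⁶ m = 3441.3 km.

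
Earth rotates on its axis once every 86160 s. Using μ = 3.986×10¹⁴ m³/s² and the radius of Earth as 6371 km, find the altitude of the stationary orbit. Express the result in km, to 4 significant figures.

h_sync ≈ 35790 km

A synchronous orbit has period T, so by Kepler's third law a = (μT²/4π²)^(1/3).
μT²/4π² = 3.986×10¹⁴ × (8.616×10⁴)² / 39.48 = 7.495×10²² m³.
a = 4.216×10⁷ m = 42163 km.
Altitude h = a − R = 42163 − 6371 = 35792 km.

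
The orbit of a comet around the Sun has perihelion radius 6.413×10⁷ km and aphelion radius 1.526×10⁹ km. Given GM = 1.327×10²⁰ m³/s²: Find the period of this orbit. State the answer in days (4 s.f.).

Semi-major axis a = (r_p + r_a)/2 = (6.4130×10⁷ + 1.5260×10⁹)/2 = 7.9506×10⁸ km = 7.951×10¹¹ m.
By Kepler's third law T = 2π√(a³/μ) = 2π × 6.154×10⁷ = 3.867×10⁸ s.
= 4475 days.

T ≈ 4475 days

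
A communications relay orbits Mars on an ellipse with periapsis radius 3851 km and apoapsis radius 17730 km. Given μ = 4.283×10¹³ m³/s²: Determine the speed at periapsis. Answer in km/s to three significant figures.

Semi-major axis a = (r_p + r_a)/2 = 10790 km = 1.079×10⁷ m.
Vis-viva: v² = μ(2/r − 1/a) = 4.283×10¹³ × (5.193×10⁻⁷ − 9.267×10⁻⁸) = 1.827×10⁷ m²/s².
v = 4275 m/s = 4.275 km/s.

v ≈ 4.27 km/s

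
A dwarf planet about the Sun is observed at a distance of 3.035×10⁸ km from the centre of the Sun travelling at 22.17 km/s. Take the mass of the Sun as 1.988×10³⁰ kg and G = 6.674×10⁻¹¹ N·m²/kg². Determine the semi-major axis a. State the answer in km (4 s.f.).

μ = GM = 6.674×10⁻¹¹ × 1.988×10³⁰ = 1.327×10²⁰ m³/s².
r = 3.035×10¹¹ m.
Specific orbital energy ε = v²/2 − μ/r = (22170)²/2 − 1.327×10²⁰/3.035×10¹¹ = -1.914×10⁸ J/kg.
Since ε = −μ/(2a), a = −μ/(2ε) = 3.466×10¹¹ m = 3.4659×10⁸ km.

a ≈ 3.466×10⁸ km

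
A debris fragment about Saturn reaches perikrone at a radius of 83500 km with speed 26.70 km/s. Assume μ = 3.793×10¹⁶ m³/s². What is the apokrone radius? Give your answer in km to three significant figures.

apokrone radius ≈ 3.04×10⁵ km

r_p = 8.350×10⁷ m.
Specific energy ε = v²/2 − μ/r = -9.781×10⁷ J/kg, so a = −μ/(2ε) = 1.939×10⁸ m.
The apsides satisfy r_p + r_a = 2a, so the apokrone radius is 2a − r_p = 3.043×10⁸ m = 3.0431×10⁵ km.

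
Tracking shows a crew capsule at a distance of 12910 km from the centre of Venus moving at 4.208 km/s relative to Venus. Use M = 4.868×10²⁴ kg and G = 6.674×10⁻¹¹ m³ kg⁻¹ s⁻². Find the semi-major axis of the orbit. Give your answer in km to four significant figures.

μ = GM = 6.674×10⁻¹¹ × 4.868×10²⁴ = 3.249×10¹⁴ m³/s².
r = 1.291×10⁷ m.
Vis-viva rearranged: 1/a = 2/r − v²/μ = 1.549×10⁻⁷ − 5.450×10⁻⁸ = 1.004×10⁻⁷ m⁻¹.
a = 9.959×10⁶ m = 9958.5 km.

a ≈ 9959 km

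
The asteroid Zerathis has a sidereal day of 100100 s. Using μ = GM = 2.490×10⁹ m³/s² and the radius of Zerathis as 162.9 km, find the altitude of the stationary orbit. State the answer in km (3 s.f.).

A synchronous orbit has period T, so by Kepler's third law a = (μT²/4π²)^(1/3).
μT²/4π² = 2.490×10⁹ × (1.001×10⁵)² / 39.48 = 6.320×10¹⁷ m³.
a = 8.582×10⁵ m = 858.16 km.
Altitude h = a − R = 858.16 − 162.9 = 695.26 km.

h_sync ≈ 695 km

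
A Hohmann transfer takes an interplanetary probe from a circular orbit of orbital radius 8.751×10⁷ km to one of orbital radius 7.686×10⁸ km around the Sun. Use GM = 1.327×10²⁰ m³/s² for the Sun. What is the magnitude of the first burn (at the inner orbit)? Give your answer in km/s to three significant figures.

Δv ≈ 13.2 km/s

r₁ = 8.751×10⁷ km = 8.751×10¹⁰ m.
r₂ = 7.686×10⁸ km = 7.686×10¹¹ m.
Transfer ellipse a_t = (r₁ + r₂)/2 = 4.281×10¹¹ m.
At r₁: circular v_c1 = √(μ/r₁) = 38940 m/s; transfer-perihelion v_p = √[μ(2/r₁ − 1/a_t)] = 52180 m/s.
Δv₁ = v_p − v_c1 = 13240 m/s.
= 13.24 km/s.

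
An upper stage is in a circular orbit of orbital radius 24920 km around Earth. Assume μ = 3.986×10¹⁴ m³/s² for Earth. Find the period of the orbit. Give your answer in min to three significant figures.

r = 24920 km = 2.492×10⁷ m.
Kepler's third law: T = 2π√(r³/μ) = 2π√((2.492×10⁷)³ / 3.986×10¹⁴).
r³/μ = 3.882×10⁷ s², so T = 2π × 6.231×10³ = 3.915×10⁴ s.
Converting: 3.915×10⁴ s ÷ 60.00 = 652.5 min.

T ≈ 653 min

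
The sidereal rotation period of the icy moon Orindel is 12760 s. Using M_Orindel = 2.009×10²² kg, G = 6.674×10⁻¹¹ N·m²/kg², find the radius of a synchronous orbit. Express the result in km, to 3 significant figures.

r_sync ≈ 1770 km

μ = GM = 6.674×10⁻¹¹ × 2.009×10²² = 1.341×10¹² m³/s².
A synchronous orbit has period T, so by Kepler's third law a = (μT²/4π²)^(1/3).
μT²/4π² = 1.341×10¹² × (1.276×10⁴)² / 39.48 = 5.530×10¹⁸ m³.
a = 1.768×10⁶ m = 1768.4 km.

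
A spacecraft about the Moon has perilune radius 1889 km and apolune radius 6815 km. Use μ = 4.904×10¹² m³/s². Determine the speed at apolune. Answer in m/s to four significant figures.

v ≈ 558.9 m/s

Semi-major axis a = (r_p + r_a)/2 = 4352.0 km = 4.352×10⁶ m.
Vis-viva: v² = μ(2/r − 1/a) = 4.904×10¹² × (2.935×10⁻⁷ − 2.298×10⁻⁷) = 3.123×10⁵ m²/s².
v = 558.9 m/s.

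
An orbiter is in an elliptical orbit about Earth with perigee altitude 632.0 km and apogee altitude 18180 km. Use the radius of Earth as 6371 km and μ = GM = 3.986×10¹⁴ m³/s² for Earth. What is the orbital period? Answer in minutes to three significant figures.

r_p = 6371 + 632.0 = 7003.0 km = 7.0030×10⁶ m.
r_a = 6371 + 18180 = 24551 km = 2.4551×10⁷ m.
Semi-major axis a = (r_p + r_a)/2 = (7003.0 + 24551)/2 = 15777 km = 1.578×10⁷ m.
By Kepler's third law T = 2π√(a³/μ) = 2π × 3.139×10³ = 1.972×10⁴ s.
= 328.7 minutes.

T ≈ 329 minutes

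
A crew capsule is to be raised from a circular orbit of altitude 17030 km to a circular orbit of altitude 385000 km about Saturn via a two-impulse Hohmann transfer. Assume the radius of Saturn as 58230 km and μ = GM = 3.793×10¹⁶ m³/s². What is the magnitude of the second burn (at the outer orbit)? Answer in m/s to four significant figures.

r₁ = 58230 + 17030 = 75260 km = 7.5260×10⁷ m.
r₂ = 58230 + 385000 = 443230 km = 4.4323×10⁸ m.
Transfer ellipse a_t = (r₁ + r₂)/2 = 2.592×10⁸ m.
At r₁: circular v_c1 = √(μ/r₁) = 22450 m/s; transfer-perikrone v_p = √[μ(2/r₁ − 1/a_t)] = 29350 m/s.
At r₂: circular v_c2 = √(μ/r₂) = 9251 m/s; transfer-apokrone v_a = √[μ(2/r₂ − 1/a_t)] = 4984 m/s.
Δv₂ = v_c2 − v_a = 4266 m/s.

Δv ≈ 4266 m/s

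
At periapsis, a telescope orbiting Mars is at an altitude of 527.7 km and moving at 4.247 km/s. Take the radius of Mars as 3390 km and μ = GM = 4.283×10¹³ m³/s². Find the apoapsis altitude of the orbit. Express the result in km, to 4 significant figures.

apoapsis altitude ≈ 15070 km

r_p = 3390 + 527.7 = 3917.7 km = 3.918×10⁶ m.
Specific energy ε = v²/2 − μ/r = -1.914×10⁶ J/kg, so a = −μ/(2ε) = 1.119×10⁷ m.
The apsides satisfy r_p + r_a = 2a, so the apoapsis radius is 2a − r_p = 1.846×10⁷ m = 18460 km.
Apoapsis altitude = 18460 − 3390 = 15070 km.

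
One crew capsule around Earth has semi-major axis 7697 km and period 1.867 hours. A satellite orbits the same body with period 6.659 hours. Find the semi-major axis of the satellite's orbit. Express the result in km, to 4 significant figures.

Kepler's third law: a³ ∝ T², so a₂ = a₁ (T₂/T₁)^(2/3).
T₂/T₁ = 3.567, (T₂/T₁)^(2/3) = 2.334.
a₂ = 7697 × 2.334 = 17970 km.

a₂ ≈ 17970 km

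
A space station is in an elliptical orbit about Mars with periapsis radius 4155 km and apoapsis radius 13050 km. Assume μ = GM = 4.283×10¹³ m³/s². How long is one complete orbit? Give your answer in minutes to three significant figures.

Semi-major axis a = (r_p + r_a)/2 = (4155.0 + 13050)/2 = 8602.5 km = 8.602×10⁶ m.
By Kepler's third law T = 2π√(a³/μ) = 2π × 3.855×10³ = 2.422×10⁴ s.
= 403.7 minutes.

T ≈ 404 minutes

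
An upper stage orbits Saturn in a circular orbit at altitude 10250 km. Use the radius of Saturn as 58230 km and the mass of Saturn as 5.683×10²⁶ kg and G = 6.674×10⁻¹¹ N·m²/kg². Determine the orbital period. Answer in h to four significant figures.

μ = GM = 6.674×10⁻¹¹ × 5.683×10²⁶ = 3.793×10¹⁶ m³/s².
r = 58230 + 10250 = 68480 km = 6.8480×10⁷ m.
Kepler's third law: T = 2π√(r³/μ) = 2π√((6.848×10⁷)³ / 3.793×10¹⁶).
r³/μ = 8.467×10⁶ s², so T = 2π × 2.910×10³ = 1.828×10⁴ s.
Converting: 1.828×10⁴ s ÷ 3600 = 5.079 h.

T ≈ 5.079 h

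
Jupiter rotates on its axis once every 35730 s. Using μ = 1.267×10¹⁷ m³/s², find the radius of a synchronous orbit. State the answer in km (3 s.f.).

r_sync ≈ 1.60×10⁵ km

A synchronous orbit has period T, so by Kepler's third law a = (μT²/4π²)^(1/3).
μT²/4π² = 1.267×10¹⁷ × (3.573×10⁴)² / 39.48 = 4.097×10²⁴ m³.
a = 1.600×10⁸ m = 1.6002×10⁵ km.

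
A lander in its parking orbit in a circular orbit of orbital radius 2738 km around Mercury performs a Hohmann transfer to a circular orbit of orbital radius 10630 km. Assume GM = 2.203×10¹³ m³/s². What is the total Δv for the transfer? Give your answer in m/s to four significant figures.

Δv_total ≈ 1259 m/s

r₁ = 2738 km = 2.738×10⁶ m.
r₂ = 10630 km = 1.063×10⁷ m.
Transfer ellipse a_t = (r₁ + r₂)/2 = 6.684×10⁶ m.
At r₁: circular v_c1 = √(μ/r₁) = 2837 m/s; transfer-periherm v_p = √[μ(2/r₁ − 1/a_t)] = 3577 m/s.
Δv₁ = v_p − v_c1 = 740.6 m/s.
At r₂: circular v_c2 = √(μ/r₂) = 1440 m/s; transfer-apoherm v_a = √[μ(2/r₂ − 1/a_t)] = 921.4 m/s.
Δv₂ = v_c2 − v_a = 518.2 m/s.
Total Δv = Δv₁ + Δv₂ = 1259 m/s.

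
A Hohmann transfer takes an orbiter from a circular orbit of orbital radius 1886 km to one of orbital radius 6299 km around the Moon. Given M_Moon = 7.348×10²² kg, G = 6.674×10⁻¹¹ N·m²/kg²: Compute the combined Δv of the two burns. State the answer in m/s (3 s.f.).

Δv_total ≈ 671 m/s

μ = GM = 6.674×10⁻¹¹ × 7.348×10²² = 4.904×10¹² m³/s².
r₁ = 1886 km = 1.886×10⁶ m.
r₂ = 6299 km = 6.299×10⁶ m.
Transfer ellipse a_t = (r₁ + r₂)/2 = 4.092×10⁶ m.
At r₁: circular v_c1 = √(μ/r₁) = 1613 m/s; transfer-perilune v_p = √[μ(2/r₁ − 1/a_t)] = 2001 m/s.
Δv₁ = v_p − v_c1 = 388.0 m/s.
At r₂: circular v_c2 = √(μ/r₂) = 882.4 m/s; transfer-apolune v_a = √[μ(2/r₂ − 1/a_t)] = 599.0 m/s.
Δv₂ = v_c2 − v_a = 283.4 m/s.
Total Δv = Δv₁ + Δv₂ = 671.4 m/s.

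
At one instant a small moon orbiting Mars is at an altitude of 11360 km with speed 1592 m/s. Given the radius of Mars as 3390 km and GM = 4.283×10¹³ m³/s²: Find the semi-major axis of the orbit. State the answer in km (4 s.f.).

a ≈ 13090 km

r = 3390 + 11360 = 14750 km = 1.475×10⁷ m.
Specific orbital energy ε = v²/2 − μ/r = (1592)²/2 − 4.283×10¹³/1.475×10⁷ = -1.636×10⁶ J/kg.
Since ε = −μ/(2a), a = −μ/(2ε) = 1.309×10⁷ m = 13086 km.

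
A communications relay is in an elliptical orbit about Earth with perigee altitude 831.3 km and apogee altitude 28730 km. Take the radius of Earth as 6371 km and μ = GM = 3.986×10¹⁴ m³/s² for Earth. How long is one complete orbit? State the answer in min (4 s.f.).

T ≈ 510.2 min

r_p = 6371 + 831.3 = 7202.3 km = 7.2023×10⁶ m.
r_a = 6371 + 28730 = 35101 km = 3.5101×10⁷ m.
Semi-major axis a = (r_p + r_a)/2 = (7202.3 + 35101)/2 = 21152 km = 2.115×10⁷ m.
By Kepler's third law T = 2π√(a³/μ) = 2π × 4.872×10³ = 3.061×10⁴ s.
= 510.2 min.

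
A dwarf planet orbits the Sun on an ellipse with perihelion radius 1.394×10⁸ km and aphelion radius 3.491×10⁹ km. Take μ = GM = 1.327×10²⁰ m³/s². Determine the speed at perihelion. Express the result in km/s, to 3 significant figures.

Semi-major axis a = (r_p + r_a)/2 = 1.8152×10⁹ km = 1.815×10¹² m.
Vis-viva: v² = μ(2/r − 1/a) = 1.327×10²⁰ × (1.435×10⁻¹¹ − 5.509×10⁻¹³) = 1.831×10⁹ m²/s².
v = 42790 m/s = 42.79 km/s.

v ≈ 42.8 km/s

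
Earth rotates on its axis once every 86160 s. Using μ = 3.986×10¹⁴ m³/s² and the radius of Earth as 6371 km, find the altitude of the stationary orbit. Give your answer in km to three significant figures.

h_sync ≈ 35800 km

A synchronous orbit has period T, so by Kepler's third law a = (μT²/4π²)^(1/3).
μT²/4π² = 3.986×10¹⁴ × (8.616×10⁴)² / 39.48 = 7.495×10²² m³.
a = 4.216×10⁷ m = 42163 km.
Altitude h = a − R = 42163 − 6371 = 35792 km.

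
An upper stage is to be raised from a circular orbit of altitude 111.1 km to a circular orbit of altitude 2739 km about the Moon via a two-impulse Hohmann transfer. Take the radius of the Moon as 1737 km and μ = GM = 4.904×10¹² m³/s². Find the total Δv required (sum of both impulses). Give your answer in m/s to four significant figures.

r₁ = 1737 + 111.1 = 1848.1 km = 1.8481×10⁶ m.
r₂ = 1737 + 2739 = 4476.0 km = 4.4760×10⁶ m.
Transfer ellipse a_t = (r₁ + r₂)/2 = 3.162×10⁶ m.
At r₁: circular v_c1 = √(μ/r₁) = 1629 m/s; transfer-perilune v_p = √[μ(2/r₁ − 1/a_t)] = 1938 m/s.
Δv₁ = v_p − v_c1 = 309.1 m/s.
At r₂: circular v_c2 = √(μ/r₂) = 1047 m/s; transfer-apolune v_a = √[μ(2/r₂ − 1/a_t)] = 800.2 m/s.
Δv₂ = v_c2 − v_a = 246.5 m/s.
Total Δv = Δv₁ + Δv₂ = 555.6 m/s.

Δv_total ≈ 555.6 m/s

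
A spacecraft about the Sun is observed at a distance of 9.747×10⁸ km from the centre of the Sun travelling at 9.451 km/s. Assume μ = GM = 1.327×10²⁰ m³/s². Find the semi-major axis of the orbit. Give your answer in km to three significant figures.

a ≈ 7.25×10⁸ km

r = 9.747×10¹¹ m.
Specific orbital energy ε = v²/2 − μ/r = (9451)²/2 − 1.327×10²⁰/9.747×10¹¹ = -9.148×10⁷ J/kg.
Since ε = −μ/(2a), a = −μ/(2ε) = 7.253×10¹¹ m = 7.2527×10⁸ km.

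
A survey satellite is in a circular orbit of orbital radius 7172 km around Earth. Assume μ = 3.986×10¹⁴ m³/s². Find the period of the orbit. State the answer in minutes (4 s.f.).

r = 7172 km = 7.172×10⁶ m.
Kepler's third law: T = 2π√(r³/μ) = 2π√((7.172×10⁶)³ / 3.986×10¹⁴).
r³/μ = 9.255×10⁵ s², so T = 2π × 9.620×10² = 6.045×10³ s.
Converting: 6.045×10³ s ÷ 60.00 = 100.7 minutes.

T ≈ 100.7 minutes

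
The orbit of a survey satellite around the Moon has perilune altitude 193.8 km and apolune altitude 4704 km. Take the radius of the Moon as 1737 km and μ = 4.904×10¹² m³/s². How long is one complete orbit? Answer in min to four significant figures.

r_p = 1737 + 193.8 = 1930.8 km = 1.9308×10⁶ m.
r_a = 1737 + 4704 = 6441.0 km = 6.4410×10⁶ m.
Semi-major axis a = (r_p + r_a)/2 = (1930.8 + 6441.0)/2 = 4185.9 km = 4.186×10⁶ m.
By Kepler's third law T = 2π√(a³/μ) = 2π × 3.867×10³ = 2.430×10⁴ s.
= 405.0 min.

T ≈ 405.0 min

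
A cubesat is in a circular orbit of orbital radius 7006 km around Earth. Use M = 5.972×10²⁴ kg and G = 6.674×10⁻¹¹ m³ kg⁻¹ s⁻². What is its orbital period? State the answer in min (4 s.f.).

T ≈ 97.27 min

μ = GM = 6.674×10⁻¹¹ × 5.972×10²⁴ = 3.986×10¹⁴ m³/s².
r = 7006 km = 7.006×10⁶ m.
Kepler's third law: T = 2π√(r³/μ) = 2π√((7.006×10⁶)³ / 3.986×10¹⁴).
r³/μ = 8.628×10⁵ s², so T = 2π × 9.289×10² = 5.836×10³ s.
Converting: 5.836×10³ s ÷ 60.00 = 97.27 min.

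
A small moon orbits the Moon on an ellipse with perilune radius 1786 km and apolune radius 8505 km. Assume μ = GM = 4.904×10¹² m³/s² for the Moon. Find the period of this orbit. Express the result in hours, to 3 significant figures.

Semi-major axis a = (r_p + r_a)/2 = (1786.0 + 8505.0)/2 = 5145.5 km = 5.146×10⁶ m.
By Kepler's third law T = 2π√(a³/μ) = 2π × 5.271×10³ = 3.312×10⁴ s.
= 9.199 hours.

T ≈ 9.20 hours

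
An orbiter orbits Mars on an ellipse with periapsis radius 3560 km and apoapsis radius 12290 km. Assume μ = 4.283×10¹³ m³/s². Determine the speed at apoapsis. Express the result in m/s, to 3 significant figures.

v ≈ 1250 m/s

Semi-major axis a = (r_p + r_a)/2 = 7925.0 km = 7.925×10⁶ m.
Vis-viva: v² = μ(2/r − 1/a) = 4.283×10¹³ × (1.627×10⁻⁷ − 1.262×10⁻⁷) = 1.565×10⁶ m²/s².
v = 1251 m/s.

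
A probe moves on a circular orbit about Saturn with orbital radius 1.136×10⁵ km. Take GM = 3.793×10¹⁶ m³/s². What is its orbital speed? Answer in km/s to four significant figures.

v ≈ 18.27 km/s

r = 1.136×10⁵ km = 1.136×10⁸ m.
For a circular orbit v = √(μ/r) = √(3.793×10¹⁶ / 1.136×10⁸) = √(3.339×10⁸) = 18270 m/s.
That is 18.27 km/s.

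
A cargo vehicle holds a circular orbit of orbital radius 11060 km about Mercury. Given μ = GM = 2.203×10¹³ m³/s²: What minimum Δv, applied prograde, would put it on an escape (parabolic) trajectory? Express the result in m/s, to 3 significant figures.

r = 11060 km = 1.106×10⁷ m.
Circular speed v_c = √(μ/r) = 1411 m/s.
Escape speed v_esc = √(2μ/r) = √2 × v_c = 1996 m/s.
Δv = v_esc − v_c = 584.6 m/s.

Δv ≈ 585 m/s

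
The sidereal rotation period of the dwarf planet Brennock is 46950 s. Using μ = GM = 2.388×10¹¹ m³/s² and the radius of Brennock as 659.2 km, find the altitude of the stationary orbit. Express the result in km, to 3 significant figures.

h_sync ≈ 1710 km

A synchronous orbit has period T, so by Kepler's third law a = (μT²/4π²)^(1/3).
μT²/4π² = 2.388×10¹¹ × (4.695×10⁴)² / 39.48 = 1.333×10¹⁹ m³.
a = 2.371×10⁶ m = 2371.3 km.
Altitude h = a − R = 2371.3 − 659.2 = 1712.1 km.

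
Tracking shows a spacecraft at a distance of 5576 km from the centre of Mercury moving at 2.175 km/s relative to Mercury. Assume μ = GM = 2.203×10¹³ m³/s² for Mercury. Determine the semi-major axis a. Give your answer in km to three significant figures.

r = 5.576×10⁶ m.
Specific orbital energy ε = v²/2 − μ/r = (2175)²/2 − 2.203×10¹³/5.576×10⁶ = -1.586×10⁶ J/kg.
Since ε = −μ/(2a), a = −μ/(2ε) = 6.947×10⁶ m = 6947.1 km.

a ≈ 6950 km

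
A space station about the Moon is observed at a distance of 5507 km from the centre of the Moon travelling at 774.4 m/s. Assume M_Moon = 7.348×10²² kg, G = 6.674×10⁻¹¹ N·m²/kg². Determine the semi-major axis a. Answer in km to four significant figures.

a ≈ 4151 km

μ = GM = 6.674×10⁻¹¹ × 7.348×10²² = 4.904×10¹² m³/s².
r = 5.507×10⁶ m.
Specific orbital energy ε = v²/2 − μ/r = (774.4)²/2 − 4.904×10¹²/5.507×10⁶ = -5.907×10⁵ J/kg.
Since ε = −μ/(2a), a = −μ/(2ε) = 4.151×10⁶ m = 4151.3 km.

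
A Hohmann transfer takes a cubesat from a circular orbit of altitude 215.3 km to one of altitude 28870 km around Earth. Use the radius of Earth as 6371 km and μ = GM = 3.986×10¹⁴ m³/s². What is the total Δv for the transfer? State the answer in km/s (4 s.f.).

Δv_total ≈ 3.795 km/s

r₁ = 6371 + 215.3 = 6586.3 km = 6.5863×10⁶ m.
r₂ = 6371 + 28870 = 35241 km = 3.5241×10⁷ m.
Transfer ellipse a_t = (r₁ + r₂)/2 = 2.091×10⁷ m.
At r₁: circular v_c1 = √(μ/r₁) = 7779 m/s; transfer-perigee v_p = √[μ(2/r₁ − 1/a_t)] = 10100 m/s.
Δv₁ = v_p − v_c1 = 2319 m/s.
At r₂: circular v_c2 = √(μ/r₂) = 3363 m/s; transfer-apogee v_a = √[μ(2/r₂ − 1/a_t)] = 1887 m/s.
Δv₂ = v_c2 − v_a = 1476 m/s.
Total Δv = Δv₁ + Δv₂ = 3795 m/s = 3.795 km/s.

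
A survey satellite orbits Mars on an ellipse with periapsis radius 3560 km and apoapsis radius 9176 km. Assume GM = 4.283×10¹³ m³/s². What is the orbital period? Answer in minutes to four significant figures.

T ≈ 257.1 minutes

Semi-major axis a = (r_p + r_a)/2 = (3560.0 + 9176.0)/2 = 6368.0 km = 6.368×10⁶ m.
By Kepler's third law T = 2π√(a³/μ) = 2π × 2.455×10³ = 1.543×10⁴ s.
= 257.1 minutes.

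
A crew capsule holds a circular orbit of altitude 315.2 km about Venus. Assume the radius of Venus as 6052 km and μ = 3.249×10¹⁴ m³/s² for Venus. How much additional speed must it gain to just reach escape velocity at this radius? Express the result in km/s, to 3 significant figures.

r = 6052 + 315.2 = 6367.2 km = 6.3672×10⁶ m.
Circular speed v_c = √(μ/r) = 7143 m/s.
Escape speed v_esc = √(2μ/r) = √2 × v_c = 10100 m/s.
Δv = v_esc − v_c = 2959 m/s = 2.959 km/s.

Δv ≈ 2.96 km/s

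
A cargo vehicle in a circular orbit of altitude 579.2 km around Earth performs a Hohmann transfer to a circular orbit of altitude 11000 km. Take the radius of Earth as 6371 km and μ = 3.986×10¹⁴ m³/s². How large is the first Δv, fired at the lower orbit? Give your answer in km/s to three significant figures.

Δv ≈ 1.48 km/s

r₁ = 6371 + 579.2 = 6950.2 km = 6.9502×10⁶ m.
r₂ = 6371 + 11000 = 17371 km = 1.7371×10⁷ m.
Transfer ellipse a_t = (r₁ + r₂)/2 = 1.216×10⁷ m.
At r₁: circular v_c1 = √(μ/r₁) = 7573 m/s; transfer-perigee v_p = √[μ(2/r₁ − 1/a_t)] = 9051 m/s.
Δv₁ = v_p − v_c1 = 1478 m/s.
= 1.478 km/s.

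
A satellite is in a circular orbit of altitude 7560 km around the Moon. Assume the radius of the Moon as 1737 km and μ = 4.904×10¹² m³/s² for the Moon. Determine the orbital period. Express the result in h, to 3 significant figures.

r = 1737 + 7560 = 9297.0 km = 9.2970×10⁶ m.
Kepler's third law: T = 2π√(r³/μ) = 2π√((9.297×10⁶)³ / 4.904×10¹²).
r³/μ = 1.639×10⁸ s², so T = 2π × 1.280×10⁴ = 8.043×10⁴ s.
Converting: 8.043×10⁴ s ÷ 3600 = 22.34 h.

T ≈ 22.3 h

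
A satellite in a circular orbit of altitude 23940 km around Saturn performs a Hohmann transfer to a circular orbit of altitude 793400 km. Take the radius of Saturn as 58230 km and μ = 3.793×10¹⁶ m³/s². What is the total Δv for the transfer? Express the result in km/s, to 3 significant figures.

r₁ = 58230 + 23940 = 82170 km = 8.2170×10⁷ m.
r₂ = 58230 + 793400 = 851630 km = 8.5163×10⁸ m.
Transfer ellipse a_t = (r₁ + r₂)/2 = 4.669×10⁸ m.
At r₁: circular v_c1 = √(μ/r₁) = 21480 m/s; transfer-perikrone v_p = √[μ(2/r₁ − 1/a_t)] = 29020 m/s.
Δv₁ = v_p − v_c1 = 7532 m/s.
At r₂: circular v_c2 = √(μ/r₂) = 6674 m/s; transfer-apokrone v_a = √[μ(2/r₂ − 1/a_t)] = 2800 m/s.
Δv₂ = v_c2 − v_a = 3874 m/s.
Total Δv = Δv₁ + Δv₂ = 11410 m/s = 11.41 km/s.

Δv_total ≈ 11.4 km/s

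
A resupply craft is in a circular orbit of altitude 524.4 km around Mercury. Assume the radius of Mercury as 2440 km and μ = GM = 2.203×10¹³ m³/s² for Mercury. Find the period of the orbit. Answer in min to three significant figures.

r = 2440 + 524.4 = 2964.4 km = 2.9644×10⁶ m.
Kepler's third law: T = 2π√(r³/μ) = 2π√((2.964×10⁶)³ / 2.203×10¹³).
r³/μ = 1.182×10⁶ s², so T = 2π × 1.087×10³ = 6.832×10³ s.
Converting: 6.832×10³ s ÷ 60.00 = 113.9 min.

T ≈ 114 min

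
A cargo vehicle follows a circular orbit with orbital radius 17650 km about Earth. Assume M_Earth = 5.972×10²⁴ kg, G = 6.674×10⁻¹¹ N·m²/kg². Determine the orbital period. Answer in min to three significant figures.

μ = GM = 6.674×10⁻¹¹ × 5.972×10²⁴ = 3.986×10¹⁴ m³/s².
r = 17650 km = 1.765×10⁷ m.
Kepler's third law: T = 2π√(r³/μ) = 2π√((1.765×10⁷)³ / 3.986×10¹⁴).
r³/μ = 1.380×10⁷ s², so T = 2π × 3.714×10³ = 2.334×10⁴ s.
Converting: 2.334×10⁴ s ÷ 60.00 = 388.9 min.

T ≈ 389 min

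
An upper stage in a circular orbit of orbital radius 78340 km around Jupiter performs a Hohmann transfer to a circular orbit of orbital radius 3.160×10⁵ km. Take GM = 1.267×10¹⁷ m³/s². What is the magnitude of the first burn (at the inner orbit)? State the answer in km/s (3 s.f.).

Δv ≈ 10.7 km/s

r₁ = 78340 km = 7.834×10⁷ m.
r₂ = 3.160×10⁵ km = 3.160×10⁸ m.
Transfer ellipse a_t = (r₁ + r₂)/2 = 1.972×10⁸ m.
At r₁: circular v_c1 = √(μ/r₁) = 40220 m/s; transfer-perijove v_p = √[μ(2/r₁ − 1/a_t)] = 50910 m/s.
Δv₁ = v_p − v_c1 = 10700 m/s.
= 10.70 km/s.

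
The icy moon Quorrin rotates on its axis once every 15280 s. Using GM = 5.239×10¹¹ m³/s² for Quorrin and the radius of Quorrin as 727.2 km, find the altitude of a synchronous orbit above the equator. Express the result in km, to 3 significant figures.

h_sync ≈ 731 km

A synchronous orbit has period T, so by Kepler's third law a = (μT²/4π²)^(1/3).
μT²/4π² = 5.239×10¹¹ × (1.528×10⁴)² / 39.48 = 3.098×10¹⁸ m³.
a = 1.458×10⁶ m = 1457.8 km.
Altitude h = a − R = 1457.8 − 727.2 = 730.65 km.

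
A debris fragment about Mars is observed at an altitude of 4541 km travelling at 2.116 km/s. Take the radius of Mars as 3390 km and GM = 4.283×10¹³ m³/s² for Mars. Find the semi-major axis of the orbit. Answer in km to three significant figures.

a ≈ 6770 km

r = 3390 + 4541 = 7931.0 km = 7.931×10⁶ m.
Vis-viva rearranged: 1/a = 2/r − v²/μ = 2.522×10⁻⁷ − 1.045×10⁻⁷ = 1.476×10⁻⁷ m⁻¹.
a = 6.773×10⁶ m = 6773.5 km.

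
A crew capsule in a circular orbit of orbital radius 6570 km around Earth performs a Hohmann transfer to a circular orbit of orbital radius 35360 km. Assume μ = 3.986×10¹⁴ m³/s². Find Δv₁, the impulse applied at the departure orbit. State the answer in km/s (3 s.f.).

Δv ≈ 2.33 km/s

r₁ = 6570 km = 6.570×10⁶ m.
r₂ = 35360 km = 3.536×10⁷ m.
Transfer ellipse a_t = (r₁ + r₂)/2 = 2.096×10⁷ m.
At r₁: circular v_c1 = √(μ/r₁) = 7789 m/s; transfer-perigee v_p = √[μ(2/r₁ − 1/a_t)] = 10120 m/s.
Δv₁ = v_p − v_c1 = 2327 m/s.
= 2.327 km/s.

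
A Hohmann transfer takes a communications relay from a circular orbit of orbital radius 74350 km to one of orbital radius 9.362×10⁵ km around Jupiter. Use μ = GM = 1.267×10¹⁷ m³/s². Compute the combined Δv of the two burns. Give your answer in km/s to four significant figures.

r₁ = 74350 km = 7.435×10⁷ m.
r₂ = 9.362×10⁵ km = 9.362×10⁸ m.
Transfer ellipse a_t = (r₁ + r₂)/2 = 5.053×10⁸ m.
At r₁: circular v_c1 = √(μ/r₁) = 41280 m/s; transfer-perijove v_p = √[μ(2/r₁ − 1/a_t)] = 56190 m/s.
Δv₁ = v_p − v_c1 = 14910 m/s.
At r₂: circular v_c2 = √(μ/r₂) = 11630 m/s; transfer-apojove v_a = √[μ(2/r₂ − 1/a_t)] = 4463 m/s.
Δv₂ = v_c2 − v_a = 7171 m/s.
Total Δv = Δv₁ + Δv₂ = 22080 m/s = 22.08 km/s.

Δv_total ≈ 22.08 km/s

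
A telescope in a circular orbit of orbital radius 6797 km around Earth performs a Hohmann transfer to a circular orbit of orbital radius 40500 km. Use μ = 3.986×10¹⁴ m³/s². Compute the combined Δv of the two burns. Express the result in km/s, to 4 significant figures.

Δv_total ≈ 3.819 km/s

r₁ = 6797 km = 6.797×10⁶ m.
r₂ = 40500 km = 4.050×10⁷ m.
Transfer ellipse a_t = (r₁ + r₂)/2 = 2.365×10⁷ m.
At r₁: circular v_c1 = √(μ/r₁) = 7658 m/s; transfer-perigee v_p = √[μ(2/r₁ − 1/a_t)] = 10020 m/s.
Δv₁ = v_p − v_c1 = 2364 m/s.
At r₂: circular v_c2 = √(μ/r₂) = 3137 m/s; transfer-apogee v_a = √[μ(2/r₂ − 1/a_t)] = 1682 m/s.
Δv₂ = v_c2 − v_a = 1455 m/s.
Total Δv = Δv₁ + Δv₂ = 3819 m/s = 3.819 km/s.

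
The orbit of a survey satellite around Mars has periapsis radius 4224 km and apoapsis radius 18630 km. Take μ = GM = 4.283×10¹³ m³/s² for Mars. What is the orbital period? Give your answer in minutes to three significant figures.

T ≈ 618 minutes

Semi-major axis a = (r_p + r_a)/2 = (4224.0 + 18630)/2 = 11427 km = 1.143×10⁷ m.
By Kepler's third law T = 2π√(a³/μ) = 2π × 5.902×10³ = 3.709×10⁴ s.
= 618.1 minutes.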